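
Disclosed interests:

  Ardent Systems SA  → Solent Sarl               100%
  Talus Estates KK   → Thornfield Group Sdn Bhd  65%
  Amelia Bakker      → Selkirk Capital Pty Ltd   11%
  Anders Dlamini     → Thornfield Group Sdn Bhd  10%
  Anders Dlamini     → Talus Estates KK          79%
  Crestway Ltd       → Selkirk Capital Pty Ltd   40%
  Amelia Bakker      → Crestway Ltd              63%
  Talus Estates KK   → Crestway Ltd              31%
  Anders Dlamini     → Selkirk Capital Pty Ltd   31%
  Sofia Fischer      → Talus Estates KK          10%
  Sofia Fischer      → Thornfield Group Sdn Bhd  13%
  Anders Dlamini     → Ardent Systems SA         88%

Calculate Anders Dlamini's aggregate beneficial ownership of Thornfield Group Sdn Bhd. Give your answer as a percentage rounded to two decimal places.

Anders reaches Thornfield along 2 paths.
Via Talus: 79% × 65% = 51.35%.
Direct stake: 10% = 10%.
Total: 51.35% + 10% = 61.35%.

61.35%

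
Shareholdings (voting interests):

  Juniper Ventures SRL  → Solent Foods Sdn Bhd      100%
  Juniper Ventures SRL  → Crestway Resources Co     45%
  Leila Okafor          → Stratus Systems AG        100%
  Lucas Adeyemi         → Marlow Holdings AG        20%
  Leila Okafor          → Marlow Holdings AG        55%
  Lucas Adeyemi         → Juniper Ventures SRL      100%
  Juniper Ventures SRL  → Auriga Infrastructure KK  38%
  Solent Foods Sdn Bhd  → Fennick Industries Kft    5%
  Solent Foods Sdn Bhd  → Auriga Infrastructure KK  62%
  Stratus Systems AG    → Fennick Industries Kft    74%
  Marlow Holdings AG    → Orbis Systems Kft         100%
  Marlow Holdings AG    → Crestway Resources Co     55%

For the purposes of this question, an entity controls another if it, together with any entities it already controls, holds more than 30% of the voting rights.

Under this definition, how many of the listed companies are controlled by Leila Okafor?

5

Leila holds 55% of Marlow, so Leila controls Marlow.
Marlow holds 55% of Crestway, so Leila controls Crestway.
Leila holds 100% of Stratus, so Leila controls Stratus.
Stratus holds 74% of Fennick, so Leila controls Fennick.
Marlow holds 100% of Orbis, so Leila controls Orbis.
No other company's threshold is met.
Leila controls 5 companies.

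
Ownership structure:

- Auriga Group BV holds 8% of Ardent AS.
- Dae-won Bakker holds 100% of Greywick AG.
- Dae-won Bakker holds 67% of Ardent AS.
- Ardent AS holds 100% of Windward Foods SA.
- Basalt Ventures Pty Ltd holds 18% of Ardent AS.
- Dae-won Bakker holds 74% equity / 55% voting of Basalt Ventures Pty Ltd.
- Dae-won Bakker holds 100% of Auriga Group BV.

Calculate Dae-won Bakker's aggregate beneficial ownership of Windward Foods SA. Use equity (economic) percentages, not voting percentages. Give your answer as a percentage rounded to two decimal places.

88.32%

Dae-won reaches Windward along 3 paths.
Via Auriga → Ardent: 100% × 8% × 100% = 8%.
Via Ardent: 67% × 100% = 67%.
Via Basalt → Ardent: 74% × 18% × 100% = 13.32%.
Total: 8% + 67% + 13.32% = 88.32%.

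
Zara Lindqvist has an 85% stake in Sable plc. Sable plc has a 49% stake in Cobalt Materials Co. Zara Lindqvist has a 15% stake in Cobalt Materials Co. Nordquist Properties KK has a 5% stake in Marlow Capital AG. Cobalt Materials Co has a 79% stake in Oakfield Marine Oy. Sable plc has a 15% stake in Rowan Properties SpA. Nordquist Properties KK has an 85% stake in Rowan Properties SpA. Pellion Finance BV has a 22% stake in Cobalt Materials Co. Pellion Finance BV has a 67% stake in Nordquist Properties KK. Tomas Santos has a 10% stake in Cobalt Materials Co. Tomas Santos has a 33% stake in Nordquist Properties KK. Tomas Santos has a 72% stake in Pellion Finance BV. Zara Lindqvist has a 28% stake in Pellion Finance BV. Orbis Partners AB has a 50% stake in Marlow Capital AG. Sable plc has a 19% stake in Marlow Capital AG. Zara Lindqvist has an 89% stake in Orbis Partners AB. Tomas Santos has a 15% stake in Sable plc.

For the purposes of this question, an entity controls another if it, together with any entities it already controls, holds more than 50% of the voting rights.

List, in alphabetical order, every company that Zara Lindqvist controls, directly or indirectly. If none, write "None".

Cobalt Materials Co, Marlow Capital AG, Oakfield Marine Oy, Orbis Partners AB, Sable plc

Zara holds 85% of Sable, so Zara controls Sable.
Zara holds 89% of Orbis, so Zara controls Orbis.
Sable and Zara together hold 49% + 15% = 64% of Cobalt, so Zara controls Cobalt.
Sable and Orbis together hold 19% + 50% = 69% of Marlow, so Zara controls Marlow.
Cobalt holds 79% of Oakfield, so Zara controls Oakfield.
No other company's threshold is met.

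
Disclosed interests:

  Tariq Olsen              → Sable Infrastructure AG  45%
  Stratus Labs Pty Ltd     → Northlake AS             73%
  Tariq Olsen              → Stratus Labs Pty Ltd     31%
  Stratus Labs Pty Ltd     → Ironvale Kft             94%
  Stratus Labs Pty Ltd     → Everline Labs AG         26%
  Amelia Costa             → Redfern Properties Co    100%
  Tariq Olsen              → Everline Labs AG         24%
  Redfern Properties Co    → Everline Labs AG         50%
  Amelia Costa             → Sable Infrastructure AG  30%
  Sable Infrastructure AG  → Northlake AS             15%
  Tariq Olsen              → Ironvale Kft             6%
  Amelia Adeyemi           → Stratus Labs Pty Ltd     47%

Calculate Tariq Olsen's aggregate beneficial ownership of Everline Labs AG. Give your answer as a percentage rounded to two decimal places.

Tariq reaches Everline along 2 paths.
Via Stratus: 31% × 26% = 8.06%.
Direct stake: 24% = 24%.
Total: 8.06% + 24% = 32.06%.

32.06%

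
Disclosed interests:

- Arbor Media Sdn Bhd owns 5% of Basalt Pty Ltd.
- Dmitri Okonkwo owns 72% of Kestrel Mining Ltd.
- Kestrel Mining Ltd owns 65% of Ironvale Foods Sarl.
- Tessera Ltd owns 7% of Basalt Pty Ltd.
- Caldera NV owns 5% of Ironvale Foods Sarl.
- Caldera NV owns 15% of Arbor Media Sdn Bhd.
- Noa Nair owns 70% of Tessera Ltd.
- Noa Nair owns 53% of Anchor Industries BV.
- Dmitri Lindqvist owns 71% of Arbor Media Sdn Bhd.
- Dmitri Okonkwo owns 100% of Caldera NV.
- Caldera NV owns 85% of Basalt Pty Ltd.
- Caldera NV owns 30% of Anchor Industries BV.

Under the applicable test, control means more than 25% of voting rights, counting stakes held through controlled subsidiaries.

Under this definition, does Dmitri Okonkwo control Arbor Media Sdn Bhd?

Dmitri Okonkwo holds 100% of Caldera, so Dmitri Okonkwo controls Caldera.
Dmitri Okonkwo holds 72% of Kestrel, so Dmitri Okonkwo controls Kestrel.
Caldera holds 30% of Anchor, so Dmitri Okonkwo controls Anchor.
Caldera holds 85% of Basalt, so Dmitri Okonkwo controls Basalt.
Caldera and Kestrel together hold 5% + 65% = 70% of Ironvale, so Dmitri Okonkwo controls Ironvale.
In Arbor, Dmitri Okonkwo's side holds only 15%, not > 25%.
So Dmitri Okonkwo does not control Arbor.

No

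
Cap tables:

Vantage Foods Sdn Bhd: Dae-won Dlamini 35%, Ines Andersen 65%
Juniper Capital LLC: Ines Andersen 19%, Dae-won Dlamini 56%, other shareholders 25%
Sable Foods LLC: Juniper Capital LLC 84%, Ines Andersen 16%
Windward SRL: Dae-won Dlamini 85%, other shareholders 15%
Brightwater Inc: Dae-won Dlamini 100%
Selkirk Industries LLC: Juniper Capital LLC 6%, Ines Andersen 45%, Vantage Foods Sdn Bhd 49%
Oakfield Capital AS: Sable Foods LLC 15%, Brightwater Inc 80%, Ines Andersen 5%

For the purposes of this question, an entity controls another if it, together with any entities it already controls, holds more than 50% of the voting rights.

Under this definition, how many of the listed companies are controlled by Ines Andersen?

Ines holds 65% of Vantage, so Ines controls Vantage.
Ines and Vantage together hold 45% + 49% = 94% of Selkirk, so Ines controls Selkirk.
No other company's threshold is met.
Ines controls 2 companies.

2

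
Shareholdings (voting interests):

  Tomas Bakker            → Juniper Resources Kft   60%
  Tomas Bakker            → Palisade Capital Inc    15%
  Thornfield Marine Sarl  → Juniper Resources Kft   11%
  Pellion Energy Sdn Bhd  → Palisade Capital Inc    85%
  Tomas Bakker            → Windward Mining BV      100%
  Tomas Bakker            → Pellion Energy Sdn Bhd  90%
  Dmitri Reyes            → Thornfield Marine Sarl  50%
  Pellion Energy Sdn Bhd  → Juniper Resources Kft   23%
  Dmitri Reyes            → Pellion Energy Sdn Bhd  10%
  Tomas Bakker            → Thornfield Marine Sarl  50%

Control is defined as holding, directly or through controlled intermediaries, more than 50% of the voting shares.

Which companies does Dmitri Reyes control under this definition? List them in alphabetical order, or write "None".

Dmitri's largest direct stake is 50% in Thornfield, which does not meet the threshold.

None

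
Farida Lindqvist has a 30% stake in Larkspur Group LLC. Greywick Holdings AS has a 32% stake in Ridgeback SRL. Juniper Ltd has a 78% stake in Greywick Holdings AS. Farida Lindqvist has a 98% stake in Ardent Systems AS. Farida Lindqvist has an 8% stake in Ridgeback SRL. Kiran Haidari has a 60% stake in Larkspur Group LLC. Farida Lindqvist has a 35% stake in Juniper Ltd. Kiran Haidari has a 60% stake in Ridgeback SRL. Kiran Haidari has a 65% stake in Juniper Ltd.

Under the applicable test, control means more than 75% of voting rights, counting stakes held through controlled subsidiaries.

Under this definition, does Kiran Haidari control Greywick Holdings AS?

Kiran's largest direct stake is 65% in Juniper, which does not meet the threshold, so Kiran controls no company.
Neither Kiran nor any entity Kiran controls holds any voting interest in Greywick.
So Kiran does not control Greywick.

No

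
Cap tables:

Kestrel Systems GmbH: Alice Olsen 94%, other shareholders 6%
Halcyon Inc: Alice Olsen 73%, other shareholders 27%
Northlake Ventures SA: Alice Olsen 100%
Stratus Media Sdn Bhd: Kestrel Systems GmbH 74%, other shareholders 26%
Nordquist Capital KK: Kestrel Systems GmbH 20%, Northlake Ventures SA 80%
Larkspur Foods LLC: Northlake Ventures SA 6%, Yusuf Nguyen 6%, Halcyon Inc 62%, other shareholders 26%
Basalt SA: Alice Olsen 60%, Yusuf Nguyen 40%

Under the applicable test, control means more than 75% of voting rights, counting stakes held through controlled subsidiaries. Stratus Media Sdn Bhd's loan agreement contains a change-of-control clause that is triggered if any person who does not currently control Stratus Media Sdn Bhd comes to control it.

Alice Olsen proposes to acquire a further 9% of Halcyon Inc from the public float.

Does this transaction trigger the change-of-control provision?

No

The purchase changes only Alice's holdings, so Alice is the only person who could newly come to control Stratus.
Alice holds 94% of Kestrel, so Alice controls Kestrel.
Alice holds 100% of Northlake, so Alice controls Northlake.
Kestrel and Northlake together hold 20% + 80% = 100% of Nordquist, so Alice controls Nordquist.
In Stratus, Alice's side holds only 74%, not > 75%.
So before the transaction, Alice does not control Stratus.
After the purchase, Alice's direct stake in Halcyon rises to 73% + 9% = 82%.
Alice holds 82% of Halcyon, so Alice controls Halcyon.
After the transaction, Alice's side holds 74% of Stratus, not > 75%, so Alice still does not control Stratus.
No new person acquires control, so the clause is not triggered.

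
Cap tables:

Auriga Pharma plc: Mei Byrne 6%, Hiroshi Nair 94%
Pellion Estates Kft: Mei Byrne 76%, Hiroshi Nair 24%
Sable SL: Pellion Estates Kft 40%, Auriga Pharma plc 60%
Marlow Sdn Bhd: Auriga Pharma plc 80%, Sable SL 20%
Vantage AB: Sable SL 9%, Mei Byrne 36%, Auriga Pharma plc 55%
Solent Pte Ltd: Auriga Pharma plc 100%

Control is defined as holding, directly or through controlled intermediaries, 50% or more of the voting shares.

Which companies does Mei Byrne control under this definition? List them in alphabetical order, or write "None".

Pellion Estates Kft

Mei holds 76% of Pellion, so Mei controls Pellion.
No other company's threshold is met.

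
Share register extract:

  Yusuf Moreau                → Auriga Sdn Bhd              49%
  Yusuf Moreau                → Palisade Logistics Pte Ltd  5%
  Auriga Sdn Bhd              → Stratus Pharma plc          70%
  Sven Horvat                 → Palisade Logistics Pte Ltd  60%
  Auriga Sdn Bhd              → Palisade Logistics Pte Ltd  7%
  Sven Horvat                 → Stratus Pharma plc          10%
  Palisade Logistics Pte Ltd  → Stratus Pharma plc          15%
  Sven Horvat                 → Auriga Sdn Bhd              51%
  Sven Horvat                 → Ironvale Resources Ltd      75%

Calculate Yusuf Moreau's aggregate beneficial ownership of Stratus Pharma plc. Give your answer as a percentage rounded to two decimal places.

35.56%

Yusuf reaches Stratus along 3 paths.
Via Auriga → Palisade: 49% × 7% × 15% = 0.5145%.
Via Palisade: 5% × 15% = 0.75%.
Via Auriga: 49% × 70% = 34.3%.
Total: 0.5145% + 0.75% + 34.3% = 35.5645%.
Rounded: 35.56%.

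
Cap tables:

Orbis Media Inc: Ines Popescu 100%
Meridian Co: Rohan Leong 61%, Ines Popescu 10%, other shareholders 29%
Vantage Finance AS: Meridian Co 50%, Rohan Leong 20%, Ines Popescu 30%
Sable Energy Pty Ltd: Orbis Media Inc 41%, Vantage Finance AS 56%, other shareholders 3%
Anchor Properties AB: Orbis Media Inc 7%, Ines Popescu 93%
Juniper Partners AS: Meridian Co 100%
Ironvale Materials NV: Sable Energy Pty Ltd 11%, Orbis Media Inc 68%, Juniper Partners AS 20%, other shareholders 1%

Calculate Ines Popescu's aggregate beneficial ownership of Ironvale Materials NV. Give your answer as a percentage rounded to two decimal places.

Ines reaches Ironvale along 5 paths.
Via Orbis → Sable: 100% × 41% × 11% = 4.51%.
Via Meridian → Vantage → Sable: 10% × 50% × 56% × 11% = 0.308%.
Via Vantage → Sable: 30% × 56% × 11% = 1.848%.
Via Orbis: 100% × 68% = 68%.
Via Meridian → Juniper: 10% × 100% × 20% = 2%.
Total: 4.51% + 0.308% + 1.848% + 68% + 2% = 76.666%.
Rounded: 76.67%.

76.67%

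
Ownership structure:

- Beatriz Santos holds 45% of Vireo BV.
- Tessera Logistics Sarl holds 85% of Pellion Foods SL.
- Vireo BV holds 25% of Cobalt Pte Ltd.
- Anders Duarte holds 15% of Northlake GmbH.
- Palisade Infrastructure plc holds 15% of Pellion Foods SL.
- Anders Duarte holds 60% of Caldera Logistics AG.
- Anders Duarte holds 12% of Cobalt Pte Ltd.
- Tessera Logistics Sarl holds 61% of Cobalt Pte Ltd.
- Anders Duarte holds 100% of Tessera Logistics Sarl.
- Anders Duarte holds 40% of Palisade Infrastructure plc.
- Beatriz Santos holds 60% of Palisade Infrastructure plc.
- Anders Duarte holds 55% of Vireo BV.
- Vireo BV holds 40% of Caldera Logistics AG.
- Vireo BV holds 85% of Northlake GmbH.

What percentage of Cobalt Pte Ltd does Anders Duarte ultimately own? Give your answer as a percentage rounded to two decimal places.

Anders reaches Cobalt along 3 paths.
Via Tessera: 100% × 61% = 61%.
Direct stake: 12% = 12%.
Via Vireo: 55% × 25% = 13.75%.
Total: 61% + 12% + 13.75% = 86.75%.

86.75%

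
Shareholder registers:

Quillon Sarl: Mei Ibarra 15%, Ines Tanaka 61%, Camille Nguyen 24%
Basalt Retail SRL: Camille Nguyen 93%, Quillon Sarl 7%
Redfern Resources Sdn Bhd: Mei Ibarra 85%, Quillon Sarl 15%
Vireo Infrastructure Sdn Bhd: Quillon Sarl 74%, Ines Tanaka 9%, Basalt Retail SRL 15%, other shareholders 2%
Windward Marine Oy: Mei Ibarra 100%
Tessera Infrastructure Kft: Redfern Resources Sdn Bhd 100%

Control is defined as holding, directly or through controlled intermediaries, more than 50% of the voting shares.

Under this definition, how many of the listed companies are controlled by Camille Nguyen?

Camille holds 93% of Basalt, so Camille controls Basalt.
No other company's threshold is met.
Camille controls 1 company.

1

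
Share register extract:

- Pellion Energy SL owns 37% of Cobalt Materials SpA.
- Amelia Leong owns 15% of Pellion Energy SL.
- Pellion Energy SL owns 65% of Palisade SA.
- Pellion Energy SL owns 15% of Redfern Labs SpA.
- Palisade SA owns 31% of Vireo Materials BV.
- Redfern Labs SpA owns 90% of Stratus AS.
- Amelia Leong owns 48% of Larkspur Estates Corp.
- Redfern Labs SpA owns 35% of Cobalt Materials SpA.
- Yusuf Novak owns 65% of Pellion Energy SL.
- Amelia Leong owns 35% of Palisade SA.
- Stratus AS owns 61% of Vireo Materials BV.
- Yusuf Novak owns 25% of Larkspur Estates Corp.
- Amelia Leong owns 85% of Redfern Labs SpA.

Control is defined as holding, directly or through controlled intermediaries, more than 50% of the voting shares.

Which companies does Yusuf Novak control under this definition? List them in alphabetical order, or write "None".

Yusuf holds 65% of Pellion, so Yusuf controls Pellion.
Pellion holds 65% of Palisade, so Yusuf controls Palisade.
No other company's threshold is met.

Palisade SA, Pellion Energy SL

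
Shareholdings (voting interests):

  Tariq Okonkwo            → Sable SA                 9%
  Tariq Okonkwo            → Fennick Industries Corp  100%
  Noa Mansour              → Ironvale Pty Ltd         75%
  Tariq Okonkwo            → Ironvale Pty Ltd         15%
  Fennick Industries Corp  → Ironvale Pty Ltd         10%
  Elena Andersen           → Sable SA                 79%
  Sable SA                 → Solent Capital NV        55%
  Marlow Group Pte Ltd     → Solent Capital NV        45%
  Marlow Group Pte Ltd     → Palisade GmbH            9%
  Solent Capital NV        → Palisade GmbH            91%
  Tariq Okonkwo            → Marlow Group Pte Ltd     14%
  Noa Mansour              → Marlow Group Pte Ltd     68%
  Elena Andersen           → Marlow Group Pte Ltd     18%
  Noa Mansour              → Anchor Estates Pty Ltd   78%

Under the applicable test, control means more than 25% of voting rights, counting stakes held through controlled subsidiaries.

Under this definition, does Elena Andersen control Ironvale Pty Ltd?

Elena holds 79% of Sable, so Elena controls Sable.
Sable holds 55% of Solent, so Elena controls Solent.
Solent holds 91% of Palisade, so Elena controls Palisade.
Neither Elena nor any entity Elena controls holds any voting interest in Ironvale.
So Elena does not control Ironvale.

No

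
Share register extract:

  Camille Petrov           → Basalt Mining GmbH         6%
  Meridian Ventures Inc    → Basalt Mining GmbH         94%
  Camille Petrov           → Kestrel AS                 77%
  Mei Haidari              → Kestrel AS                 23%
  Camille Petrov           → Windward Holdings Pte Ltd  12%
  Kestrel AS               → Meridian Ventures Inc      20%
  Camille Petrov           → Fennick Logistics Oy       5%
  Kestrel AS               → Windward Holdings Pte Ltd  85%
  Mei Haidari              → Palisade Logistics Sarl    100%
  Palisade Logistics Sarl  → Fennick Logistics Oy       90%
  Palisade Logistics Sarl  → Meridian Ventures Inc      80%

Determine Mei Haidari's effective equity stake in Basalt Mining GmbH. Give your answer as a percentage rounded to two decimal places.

79.52%

Mei reaches Basalt along 2 paths.
Via Palisade → Meridian: 100% × 80% × 94% = 75.2%.
Via Kestrel → Meridian: 23% × 20% × 94% = 4.324%.
Total: 75.2% + 4.324% = 79.524%.
Rounded: 79.52%.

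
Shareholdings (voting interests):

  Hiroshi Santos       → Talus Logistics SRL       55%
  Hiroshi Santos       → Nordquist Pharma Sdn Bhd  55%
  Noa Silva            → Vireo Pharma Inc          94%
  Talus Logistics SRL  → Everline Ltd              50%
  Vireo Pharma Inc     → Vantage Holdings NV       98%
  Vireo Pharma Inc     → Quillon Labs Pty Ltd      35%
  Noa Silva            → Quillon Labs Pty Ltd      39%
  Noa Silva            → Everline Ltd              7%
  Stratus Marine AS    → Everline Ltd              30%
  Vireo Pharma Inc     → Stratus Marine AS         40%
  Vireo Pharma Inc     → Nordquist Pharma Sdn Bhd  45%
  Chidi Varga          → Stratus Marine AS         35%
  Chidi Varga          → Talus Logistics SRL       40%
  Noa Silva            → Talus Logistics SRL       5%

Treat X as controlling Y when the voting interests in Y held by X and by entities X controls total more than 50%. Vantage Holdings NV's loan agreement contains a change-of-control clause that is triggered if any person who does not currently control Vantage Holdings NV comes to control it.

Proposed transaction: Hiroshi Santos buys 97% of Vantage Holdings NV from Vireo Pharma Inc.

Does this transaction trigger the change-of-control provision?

The purchase adds only to Hiroshi's holdings (Vireo's stake shrinks), so Hiroshi is the only person who could newly come to control Vantage.
Hiroshi holds 55% of Talus, so Hiroshi controls Talus.
Hiroshi holds 55% of Nordquist, so Hiroshi controls Nordquist.
Neither Hiroshi nor any entity Hiroshi controls holds any voting interest in Vantage.
So before the transaction, Hiroshi does not control Vantage.
After the purchase, Hiroshi holds 97% of Vantage directly, and Vireo's stake falls to 1%.
Hiroshi holds 97% of Vantage, so Hiroshi controls Vantage.
Hiroshi did not control Vantage before and does after, so the clause is triggered.

Yes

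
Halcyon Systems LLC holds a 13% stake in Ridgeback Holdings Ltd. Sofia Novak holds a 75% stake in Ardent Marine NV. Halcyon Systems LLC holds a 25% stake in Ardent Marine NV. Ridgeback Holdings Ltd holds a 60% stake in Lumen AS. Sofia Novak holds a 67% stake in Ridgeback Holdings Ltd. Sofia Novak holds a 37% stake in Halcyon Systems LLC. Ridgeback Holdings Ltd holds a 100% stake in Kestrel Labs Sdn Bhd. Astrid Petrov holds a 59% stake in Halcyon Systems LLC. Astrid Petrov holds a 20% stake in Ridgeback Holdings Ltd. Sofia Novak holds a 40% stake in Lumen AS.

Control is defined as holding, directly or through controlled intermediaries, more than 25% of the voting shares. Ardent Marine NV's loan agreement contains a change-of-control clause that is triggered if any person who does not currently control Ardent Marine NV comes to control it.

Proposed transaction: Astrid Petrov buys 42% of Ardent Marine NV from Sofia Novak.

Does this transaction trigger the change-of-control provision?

Yes

The purchase adds only to Astrid's holdings (Sofia's stake shrinks), so Astrid is the only person who could newly come to control Ardent.
Astrid holds 59% of Halcyon, so Astrid controls Halcyon.
Halcyon and Astrid together hold 13% + 20% = 33% of Ridgeback, so Astrid controls Ridgeback.
Ridgeback holds 60% of Lumen, so Astrid controls Lumen.
Ridgeback holds 100% of Kestrel, so Astrid controls Kestrel.
In Ardent, Astrid's side holds only 25%, not > 25%.
So before the transaction, Astrid does not control Ardent.
After the purchase, Astrid holds 42% of Ardent directly, and Sofia's stake falls to 33%.
Halcyon and Astrid together hold 25% + 42% = 67% of Ardent, so Astrid controls Ardent.
Astrid did not control Ardent before and does after, so the clause is triggered.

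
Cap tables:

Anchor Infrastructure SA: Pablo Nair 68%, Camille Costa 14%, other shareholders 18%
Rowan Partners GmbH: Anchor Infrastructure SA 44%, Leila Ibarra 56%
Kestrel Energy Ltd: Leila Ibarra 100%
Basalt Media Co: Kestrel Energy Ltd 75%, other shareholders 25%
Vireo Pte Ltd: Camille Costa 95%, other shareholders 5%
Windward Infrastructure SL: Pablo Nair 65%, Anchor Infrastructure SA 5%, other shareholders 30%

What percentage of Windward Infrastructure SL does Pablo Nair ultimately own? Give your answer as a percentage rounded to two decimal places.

Pablo reaches Windward along 2 paths.
Direct stake: 65% = 65%.
Via Anchor: 68% × 5% = 3.4%.
Total: 65% + 3.4% = 68.4%.
Rounded: 68.40%.

68.40%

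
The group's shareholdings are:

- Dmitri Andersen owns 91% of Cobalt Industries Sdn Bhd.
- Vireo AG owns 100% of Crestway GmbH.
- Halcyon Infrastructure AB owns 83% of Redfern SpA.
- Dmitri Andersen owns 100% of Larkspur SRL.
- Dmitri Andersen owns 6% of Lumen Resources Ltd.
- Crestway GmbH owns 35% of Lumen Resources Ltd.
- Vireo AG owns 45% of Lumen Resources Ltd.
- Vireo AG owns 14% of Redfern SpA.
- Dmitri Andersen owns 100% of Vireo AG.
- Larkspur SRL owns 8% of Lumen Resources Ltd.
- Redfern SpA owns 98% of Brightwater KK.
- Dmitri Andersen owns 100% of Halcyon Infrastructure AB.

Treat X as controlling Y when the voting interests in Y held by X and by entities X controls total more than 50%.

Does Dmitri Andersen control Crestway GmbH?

Dmitri holds 100% of Vireo, so Dmitri controls Vireo.
Vireo holds 100% of Crestway, so Dmitri controls Crestway.

Yes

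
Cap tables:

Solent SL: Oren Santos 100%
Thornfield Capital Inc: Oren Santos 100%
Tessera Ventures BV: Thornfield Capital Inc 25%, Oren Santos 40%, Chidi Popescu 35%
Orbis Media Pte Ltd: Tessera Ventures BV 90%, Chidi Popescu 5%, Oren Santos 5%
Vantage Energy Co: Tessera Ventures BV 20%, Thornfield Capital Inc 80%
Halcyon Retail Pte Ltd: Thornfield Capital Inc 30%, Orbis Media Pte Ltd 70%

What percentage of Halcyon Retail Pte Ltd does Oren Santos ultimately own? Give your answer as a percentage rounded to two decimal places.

74.45%

Oren reaches Halcyon along 4 paths.
Via Thornfield: 100% × 30% = 30%.
Via Thornfield → Tessera → Orbis: 100% × 25% × 90% × 70% = 15.75%.
Via Tessera → Orbis: 40% × 90% × 70% = 25.2%.
Via Orbis: 5% × 70% = 3.5%.
Total: 30% + 15.75% + 25.2% + 3.5% = 74.45%.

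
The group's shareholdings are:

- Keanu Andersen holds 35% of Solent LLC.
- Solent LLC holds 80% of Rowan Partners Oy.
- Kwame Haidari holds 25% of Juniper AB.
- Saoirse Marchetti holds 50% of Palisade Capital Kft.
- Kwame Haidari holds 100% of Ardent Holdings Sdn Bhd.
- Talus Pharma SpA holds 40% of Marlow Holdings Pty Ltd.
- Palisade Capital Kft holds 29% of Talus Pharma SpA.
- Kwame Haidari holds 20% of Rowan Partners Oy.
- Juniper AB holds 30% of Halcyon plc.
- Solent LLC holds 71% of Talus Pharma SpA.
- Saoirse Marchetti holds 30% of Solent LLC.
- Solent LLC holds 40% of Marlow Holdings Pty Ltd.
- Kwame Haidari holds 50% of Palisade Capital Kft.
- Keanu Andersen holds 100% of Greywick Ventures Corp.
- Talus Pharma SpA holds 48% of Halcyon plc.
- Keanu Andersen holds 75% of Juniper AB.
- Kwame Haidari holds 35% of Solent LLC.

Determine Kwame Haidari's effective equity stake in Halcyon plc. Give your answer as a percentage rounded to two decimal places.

Kwame reaches Halcyon along 3 paths.
Via Solent → Talus: 35% × 71% × 48% = 11.928%.
Via Palisade → Talus: 50% × 29% × 48% = 6.96%.
Via Juniper: 25% × 30% = 7.5%.
Total: 11.928% + 6.96% + 7.5% = 26.388%.
Rounded: 26.39%.

26.39%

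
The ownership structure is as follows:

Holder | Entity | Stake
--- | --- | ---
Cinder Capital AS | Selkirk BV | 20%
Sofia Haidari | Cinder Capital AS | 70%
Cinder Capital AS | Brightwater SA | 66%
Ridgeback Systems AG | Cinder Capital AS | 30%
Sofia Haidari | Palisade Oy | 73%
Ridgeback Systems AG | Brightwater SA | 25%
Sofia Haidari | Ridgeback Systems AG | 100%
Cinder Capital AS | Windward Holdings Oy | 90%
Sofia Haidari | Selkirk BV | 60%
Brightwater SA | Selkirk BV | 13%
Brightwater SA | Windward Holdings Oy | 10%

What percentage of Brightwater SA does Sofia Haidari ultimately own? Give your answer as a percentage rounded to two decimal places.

91.00%

Sofia reaches Brightwater along 3 paths.
Via Cinder: 70% × 66% = 46.2%.
Via Ridgeback → Cinder: 100% × 30% × 66% = 19.8%.
Via Ridgeback: 100% × 25% = 25%.
Total: 46.2% + 19.8% + 25% = 91%.
Rounded: 91.00%.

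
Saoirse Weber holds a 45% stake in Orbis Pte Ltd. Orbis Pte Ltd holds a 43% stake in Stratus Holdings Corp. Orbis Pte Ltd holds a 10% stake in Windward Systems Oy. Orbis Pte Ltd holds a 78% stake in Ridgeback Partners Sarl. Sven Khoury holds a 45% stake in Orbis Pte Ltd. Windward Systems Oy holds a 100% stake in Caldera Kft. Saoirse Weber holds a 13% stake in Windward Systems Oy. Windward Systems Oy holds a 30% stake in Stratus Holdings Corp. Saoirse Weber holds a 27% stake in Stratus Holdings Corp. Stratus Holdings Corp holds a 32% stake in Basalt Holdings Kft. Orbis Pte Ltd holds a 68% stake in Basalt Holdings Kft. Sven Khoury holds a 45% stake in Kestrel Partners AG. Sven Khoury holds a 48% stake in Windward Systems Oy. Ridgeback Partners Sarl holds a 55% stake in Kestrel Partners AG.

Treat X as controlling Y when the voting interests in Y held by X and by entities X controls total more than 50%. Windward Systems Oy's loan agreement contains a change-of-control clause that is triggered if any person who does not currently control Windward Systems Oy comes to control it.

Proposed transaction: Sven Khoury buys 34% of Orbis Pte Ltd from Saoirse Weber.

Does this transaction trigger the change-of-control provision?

The purchase adds only to Sven's holdings (Saoirse's stake shrinks), so Sven is the only person who could newly come to control Windward.
Sven's largest direct stake is 48% in Windward, which does not meet the threshold, so Sven controls no company.
In Windward, Sven's side holds only 48%, not > 50%.
So before the transaction, Sven does not control Windward.
After the purchase, Sven's direct stake in Orbis rises to 45% + 34% = 79%, and Saoirse's stake falls to 11%.
Sven holds 79% of Orbis, so Sven controls Orbis.
Sven and Orbis together hold 48% + 10% = 58% of Windward, so Sven controls Windward.
Sven did not control Windward before and does after, so the clause is triggered.

Yes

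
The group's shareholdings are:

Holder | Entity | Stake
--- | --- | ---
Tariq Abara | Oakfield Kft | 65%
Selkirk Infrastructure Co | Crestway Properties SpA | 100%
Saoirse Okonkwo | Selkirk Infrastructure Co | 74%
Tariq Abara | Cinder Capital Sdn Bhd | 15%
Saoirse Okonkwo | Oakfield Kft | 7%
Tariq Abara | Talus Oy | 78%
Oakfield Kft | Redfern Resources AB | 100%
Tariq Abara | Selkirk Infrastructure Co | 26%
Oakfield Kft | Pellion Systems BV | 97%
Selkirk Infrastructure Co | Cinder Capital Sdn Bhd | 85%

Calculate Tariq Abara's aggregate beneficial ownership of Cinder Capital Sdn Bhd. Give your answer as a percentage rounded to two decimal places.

37.10%

Tariq reaches Cinder along 2 paths.
Direct stake: 15% = 15%.
Via Selkirk: 26% × 85% = 22.1%.
Total: 15% + 22.1% = 37.1%.
Rounded: 37.10%.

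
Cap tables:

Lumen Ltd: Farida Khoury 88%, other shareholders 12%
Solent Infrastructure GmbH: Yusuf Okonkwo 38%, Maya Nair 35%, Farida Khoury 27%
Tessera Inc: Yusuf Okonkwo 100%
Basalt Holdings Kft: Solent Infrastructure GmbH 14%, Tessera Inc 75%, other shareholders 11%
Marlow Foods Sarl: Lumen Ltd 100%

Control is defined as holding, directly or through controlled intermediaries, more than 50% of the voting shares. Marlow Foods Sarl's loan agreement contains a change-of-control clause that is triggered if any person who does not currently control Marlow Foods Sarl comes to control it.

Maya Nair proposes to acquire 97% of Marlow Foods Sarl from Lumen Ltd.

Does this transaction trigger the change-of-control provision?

The purchase adds only to Maya's holdings (Lumen's stake shrinks), so Maya is the only person who could newly come to control Marlow.
Maya's largest direct stake is 35% in Solent, which does not meet the threshold, so Maya controls no company.
Neither Maya nor any entity Maya controls holds any voting interest in Marlow.
So before the transaction, Maya does not control Marlow.
After the purchase, Maya holds 97% of Marlow directly, and Lumen's stake falls to 3%.
Maya holds 97% of Marlow, so Maya controls Marlow.
Maya did not control Marlow before and does after, so the clause is triggered.

Yes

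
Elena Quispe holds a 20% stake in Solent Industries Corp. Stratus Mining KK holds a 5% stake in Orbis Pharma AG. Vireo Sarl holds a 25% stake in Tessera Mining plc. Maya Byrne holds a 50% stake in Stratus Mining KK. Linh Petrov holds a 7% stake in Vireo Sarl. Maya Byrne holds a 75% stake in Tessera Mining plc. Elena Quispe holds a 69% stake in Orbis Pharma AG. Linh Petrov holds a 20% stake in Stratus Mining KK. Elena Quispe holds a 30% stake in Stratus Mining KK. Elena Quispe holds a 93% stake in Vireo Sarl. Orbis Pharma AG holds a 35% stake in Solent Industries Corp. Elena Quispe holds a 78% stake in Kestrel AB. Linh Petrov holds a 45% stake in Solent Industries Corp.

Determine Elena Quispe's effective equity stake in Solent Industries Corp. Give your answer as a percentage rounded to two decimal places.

44.68%

Elena reaches Solent along 3 paths.
Via Stratus → Orbis: 30% × 5% × 35% = 0.525%.
Via Orbis: 69% × 35% = 24.15%.
Direct stake: 20% = 20%.
Total: 0.525% + 24.15% + 20% = 44.675%.
Rounded: 44.68%.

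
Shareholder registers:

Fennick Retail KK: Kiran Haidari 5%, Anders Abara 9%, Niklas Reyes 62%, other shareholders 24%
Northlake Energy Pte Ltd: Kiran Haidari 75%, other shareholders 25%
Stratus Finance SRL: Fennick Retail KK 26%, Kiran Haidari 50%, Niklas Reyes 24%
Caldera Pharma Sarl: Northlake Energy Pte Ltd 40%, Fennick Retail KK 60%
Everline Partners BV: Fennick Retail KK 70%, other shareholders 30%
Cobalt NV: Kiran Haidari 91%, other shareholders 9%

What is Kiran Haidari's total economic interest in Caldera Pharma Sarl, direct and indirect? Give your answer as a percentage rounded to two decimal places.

Kiran reaches Caldera along 2 paths.
Via Northlake: 75% × 40% = 30%.
Via Fennick: 5% × 60% = 3%.
Total: 30% + 3% = 33%.
Rounded: 33.00%.

33.00%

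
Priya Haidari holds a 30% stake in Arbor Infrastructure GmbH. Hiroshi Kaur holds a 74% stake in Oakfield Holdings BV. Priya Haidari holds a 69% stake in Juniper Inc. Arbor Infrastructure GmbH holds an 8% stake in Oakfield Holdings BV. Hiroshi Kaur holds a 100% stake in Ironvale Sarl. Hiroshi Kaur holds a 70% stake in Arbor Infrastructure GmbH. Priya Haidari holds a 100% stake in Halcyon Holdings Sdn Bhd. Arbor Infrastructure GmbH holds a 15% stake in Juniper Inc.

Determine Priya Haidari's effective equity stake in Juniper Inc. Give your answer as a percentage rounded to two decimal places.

73.50%

Priya reaches Juniper along 2 paths.
Via Arbor: 30% × 15% = 4.5%.
Direct stake: 69% = 69%.
Total: 4.5% + 69% = 73.5%.
Rounded: 73.50%.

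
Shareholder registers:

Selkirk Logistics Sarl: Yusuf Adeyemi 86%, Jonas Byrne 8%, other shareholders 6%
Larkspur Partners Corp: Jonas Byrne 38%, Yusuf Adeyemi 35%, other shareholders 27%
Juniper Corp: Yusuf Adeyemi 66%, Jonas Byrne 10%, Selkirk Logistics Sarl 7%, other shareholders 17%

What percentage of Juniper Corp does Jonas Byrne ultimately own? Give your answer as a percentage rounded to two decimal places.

Jonas reaches Juniper along 2 paths.
Direct stake: 10% = 10%.
Via Selkirk: 8% × 7% = 0.56%.
Total: 10% + 0.56% = 10.56%.

10.56%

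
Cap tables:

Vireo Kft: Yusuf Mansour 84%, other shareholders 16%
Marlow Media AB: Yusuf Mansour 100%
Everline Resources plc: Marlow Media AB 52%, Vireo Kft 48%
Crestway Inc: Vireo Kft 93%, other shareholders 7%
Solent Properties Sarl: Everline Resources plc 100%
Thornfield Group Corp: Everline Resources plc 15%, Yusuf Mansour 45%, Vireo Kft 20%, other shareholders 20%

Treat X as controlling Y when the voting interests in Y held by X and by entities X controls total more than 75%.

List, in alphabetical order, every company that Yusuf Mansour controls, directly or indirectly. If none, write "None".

Yusuf holds 84% of Vireo, so Yusuf controls Vireo.
Yusuf holds 100% of Marlow, so Yusuf controls Marlow.
Marlow and Vireo together hold 52% + 48% = 100% of Everline, so Yusuf controls Everline.
Vireo holds 93% of Crestway, so Yusuf controls Crestway.
Everline holds 100% of Solent, so Yusuf controls Solent.
Everline and Yusuf and Vireo together hold 15% + 45% + 20% = 80% of Thornfield, so Yusuf controls Thornfield.

Crestway Inc, Everline Resources plc, Marlow Media AB, Solent Properties Sarl, Thornfield Group Corp, Vireo Kft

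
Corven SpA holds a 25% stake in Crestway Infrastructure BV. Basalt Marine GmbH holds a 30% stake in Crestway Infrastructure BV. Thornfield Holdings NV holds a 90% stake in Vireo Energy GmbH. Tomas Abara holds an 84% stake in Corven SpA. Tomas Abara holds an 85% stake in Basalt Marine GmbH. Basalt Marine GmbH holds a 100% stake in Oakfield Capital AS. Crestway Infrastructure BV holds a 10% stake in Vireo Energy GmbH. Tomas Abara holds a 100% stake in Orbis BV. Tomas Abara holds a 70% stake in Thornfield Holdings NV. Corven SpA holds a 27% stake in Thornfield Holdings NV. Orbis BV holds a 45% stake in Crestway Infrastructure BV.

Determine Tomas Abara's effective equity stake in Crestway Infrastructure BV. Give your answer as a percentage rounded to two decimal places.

91.50%

Tomas reaches Crestway along 3 paths.
Via Basalt: 85% × 30% = 25.5%.
Via Corven: 84% × 25% = 21%.
Via Orbis: 100% × 45% = 45%.
Total: 25.5% + 21% + 45% = 91.5%.
Rounded: 91.50%.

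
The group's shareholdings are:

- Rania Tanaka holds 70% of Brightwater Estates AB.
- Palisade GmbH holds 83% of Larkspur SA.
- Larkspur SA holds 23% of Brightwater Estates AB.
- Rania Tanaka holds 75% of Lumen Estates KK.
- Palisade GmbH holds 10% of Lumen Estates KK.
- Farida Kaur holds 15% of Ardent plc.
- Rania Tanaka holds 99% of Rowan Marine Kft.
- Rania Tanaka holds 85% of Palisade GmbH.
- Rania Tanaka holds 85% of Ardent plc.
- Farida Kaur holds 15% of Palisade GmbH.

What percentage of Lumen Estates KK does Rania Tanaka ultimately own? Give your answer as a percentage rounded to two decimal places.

Rania reaches Lumen along 2 paths.
Via Palisade: 85% × 10% = 8.5%.
Direct stake: 75% = 75%.
Total: 8.5% + 75% = 83.5%.
Rounded: 83.50%.

83.50%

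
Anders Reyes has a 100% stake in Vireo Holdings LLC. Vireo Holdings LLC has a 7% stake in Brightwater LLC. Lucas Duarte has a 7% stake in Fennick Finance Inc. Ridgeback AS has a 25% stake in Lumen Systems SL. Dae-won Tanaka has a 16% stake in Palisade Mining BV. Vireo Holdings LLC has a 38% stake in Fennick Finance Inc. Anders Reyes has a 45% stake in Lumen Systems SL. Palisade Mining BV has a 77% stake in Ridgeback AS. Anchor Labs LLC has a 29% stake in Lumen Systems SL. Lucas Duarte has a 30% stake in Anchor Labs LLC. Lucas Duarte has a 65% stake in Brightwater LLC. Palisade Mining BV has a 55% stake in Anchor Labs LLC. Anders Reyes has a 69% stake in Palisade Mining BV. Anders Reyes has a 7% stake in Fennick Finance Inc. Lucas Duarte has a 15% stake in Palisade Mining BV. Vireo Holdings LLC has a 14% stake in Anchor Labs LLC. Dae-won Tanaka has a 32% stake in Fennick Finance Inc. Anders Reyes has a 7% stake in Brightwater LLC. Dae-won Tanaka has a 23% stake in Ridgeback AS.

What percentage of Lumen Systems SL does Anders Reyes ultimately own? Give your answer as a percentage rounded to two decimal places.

73.35%

Anders reaches Lumen along 4 paths.
Via Vireo → Anchor: 100% × 14% × 29% = 4.06%.
Via Palisade → Anchor: 69% × 55% × 29% = 11.0055%.
Direct stake: 45% = 45%.
Via Palisade → Ridgeback: 69% × 77% × 25% = 13.2825%.
Total: 4.06% + 11.0055% + 45% + 13.2825% = 73.348%.
Rounded: 73.35%.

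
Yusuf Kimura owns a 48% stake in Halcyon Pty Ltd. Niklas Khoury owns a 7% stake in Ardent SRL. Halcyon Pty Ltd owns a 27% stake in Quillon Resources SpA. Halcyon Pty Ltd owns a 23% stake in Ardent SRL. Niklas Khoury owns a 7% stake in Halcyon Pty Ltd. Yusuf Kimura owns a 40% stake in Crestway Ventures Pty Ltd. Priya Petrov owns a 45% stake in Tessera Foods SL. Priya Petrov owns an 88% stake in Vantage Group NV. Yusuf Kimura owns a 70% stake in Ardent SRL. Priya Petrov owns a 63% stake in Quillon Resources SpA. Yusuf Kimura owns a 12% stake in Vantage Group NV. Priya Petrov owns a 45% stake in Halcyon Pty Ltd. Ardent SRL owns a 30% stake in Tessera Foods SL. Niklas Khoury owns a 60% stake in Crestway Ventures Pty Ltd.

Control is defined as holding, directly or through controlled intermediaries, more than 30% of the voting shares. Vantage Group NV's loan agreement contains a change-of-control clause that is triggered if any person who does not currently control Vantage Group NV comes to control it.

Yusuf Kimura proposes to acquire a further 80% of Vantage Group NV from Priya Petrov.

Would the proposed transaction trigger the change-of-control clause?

Yes

The purchase adds only to Yusuf's holdings (Priya's stake shrinks), so Yusuf is the only person who could newly come to control Vantage.
Yusuf holds 48% of Halcyon, so Yusuf controls Halcyon.
Yusuf holds 40% of Crestway, so Yusuf controls Crestway.
Yusuf and Halcyon together hold 70% + 23% = 93% of Ardent, so Yusuf controls Ardent.
In Vantage, Yusuf's side holds only 12%, not > 30%.
So before the transaction, Yusuf does not control Vantage.
After the purchase, Yusuf's direct stake in Vantage rises to 12% + 80% = 92%, and Priya's stake falls to 8%.
Yusuf holds 92% of Vantage, so Yusuf controls Vantage.
Yusuf did not control Vantage before and does after, so the clause is triggered.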